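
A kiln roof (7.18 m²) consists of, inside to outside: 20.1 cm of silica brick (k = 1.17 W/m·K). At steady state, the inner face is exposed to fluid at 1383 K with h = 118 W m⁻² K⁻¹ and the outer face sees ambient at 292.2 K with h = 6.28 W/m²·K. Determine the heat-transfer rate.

Q = 23.1 kW

Resistance network (inner→outer):
  R_conv,in = 1/(hA) = 1/(118·7.18) = 0.001180 K/W
  R_silica brick = L/(kA) = 0.201/(1.17·7.18) = 0.02393 K/W
  R_conv,out = 1/(hA) = 1/(6.28·7.18) = 0.02218 K/W
ΣR = 0.001180 + 0.02393 + 0.02218 = 0.04729 K/W
Q = ΔT/ΣR = (1383 K − 292.2 K)/0.04729 = 23100 W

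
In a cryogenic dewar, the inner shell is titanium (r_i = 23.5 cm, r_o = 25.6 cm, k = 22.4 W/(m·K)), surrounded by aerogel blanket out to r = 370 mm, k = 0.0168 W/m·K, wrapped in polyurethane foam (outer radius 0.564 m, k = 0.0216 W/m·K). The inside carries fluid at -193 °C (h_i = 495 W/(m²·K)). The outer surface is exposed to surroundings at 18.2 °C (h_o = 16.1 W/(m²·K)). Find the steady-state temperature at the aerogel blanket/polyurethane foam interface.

Resistance network (inner→outer):
  R_conv,in = 1/(4πr²h) = 1/(4π·0.235²·495) = 0.002911 K/W
  R_titanium = (1/0.235 − 1/0.256)/(4πk) = 0.3491/(4π·22.4) = 0.001240 K/W
  R_aerogel blanket = (1/0.256 − 1/0.370)/(4πk) = 1.204/(4π·0.0168) = 5.701 K/W
  R_polyurethane foam = (1/0.370 − 1/0.564)/(4πk) = 0.9297/(4π·0.0216) = 3.425 K/W
  R_conv,out = 1/(4πr²h) = 1/(4π·0.564²·16.1) = 0.01554 K/W
ΣR = 0.002911 + 0.001240 + 5.701 + 3.425 + 0.01554 = 9.146 K/W
Q = ΔT/ΣR = (-193 °C − 18.2 °C)/9.146 = -23.09 W
From the inner boundary to the aerogel blanket/polyurethane foam interface, ΣR_partial = 5.705 K/W.
T_interface = T_in − Q·ΣR_partial = -193 °C − (-23.09)(5.705) = -61.3 °C

T = -61.3 °C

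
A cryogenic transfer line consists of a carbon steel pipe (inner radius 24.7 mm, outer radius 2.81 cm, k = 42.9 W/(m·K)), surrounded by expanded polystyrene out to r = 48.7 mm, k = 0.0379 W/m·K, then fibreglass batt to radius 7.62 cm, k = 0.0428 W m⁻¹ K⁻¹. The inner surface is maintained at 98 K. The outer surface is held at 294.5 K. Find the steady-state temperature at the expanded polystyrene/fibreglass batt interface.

T = 212.2 K

Series thermal resistances, inner to outer:
  R'_carbon steel = ln(0.0281/0.0247)/(2πk) = 0.1290/(2π·42.9) = 4.785×10^-4 m·K/W
  R'_expanded polystyrene = ln(0.0487/0.0281)/(2πk) = 0.5499/(2π·0.0379) = 2.309 m·K/W
  R'_fibreglass batt = ln(0.0762/0.0487)/(2πk) = 0.4477/(2π·0.0428) = 1.665 m·K/W
ΣR = 4.785×10^-4 + 2.309 + 1.665 = 3.974 m·K/W
Q' = ΔT/ΣR = (98 K − 294.5 K)/3.974 = -49.45 W/m
From the inner boundary to the expanded polystyrene/fibreglass batt interface, ΣR_partial = 2.309 m·K/W.
T_interface = T_in − Q'·ΣR_partial = 98 K − (-49.45)(2.309) = 212.2 K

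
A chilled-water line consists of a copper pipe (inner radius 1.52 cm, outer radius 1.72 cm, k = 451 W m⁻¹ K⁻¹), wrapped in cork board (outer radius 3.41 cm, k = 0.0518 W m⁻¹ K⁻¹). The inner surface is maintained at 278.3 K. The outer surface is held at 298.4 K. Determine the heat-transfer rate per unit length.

Q' = 9.56 W/m

Resistance network (inner→outer):
  R'_copper = ln(0.0172/0.0152)/(2πk) = 0.1236/(2π·451) = 4.362×10^-5 m·K/W
  R'_cork board = ln(0.0341/0.0172)/(2πk) = 0.6844/(2π·0.0518) = 2.103 m·K/W
ΣR = 4.362×10^-5 + 2.103 = 2.103 m·K/W
Q' = ΔT/ΣR = (278.3 K − 298.4 K)/2.103 = -9.56 W/m
(Negative Q' ⇒ heat flows inward; heat gain = 9.56 W/m.)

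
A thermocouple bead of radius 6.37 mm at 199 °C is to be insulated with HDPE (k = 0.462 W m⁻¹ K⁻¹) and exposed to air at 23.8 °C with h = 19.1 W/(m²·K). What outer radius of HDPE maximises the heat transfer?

For a sphere, r_cr = 2k_ins/h = 2·0.462/19.1 = 0.0484 m = 4.84 cm

r_cr = 4.84 cm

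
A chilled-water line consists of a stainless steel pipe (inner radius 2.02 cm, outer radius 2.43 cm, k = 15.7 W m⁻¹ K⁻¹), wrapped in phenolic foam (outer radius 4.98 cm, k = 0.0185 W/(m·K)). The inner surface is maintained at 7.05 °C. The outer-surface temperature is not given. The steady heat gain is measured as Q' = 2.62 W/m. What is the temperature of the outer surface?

T_out = 23.2 °C

Series resistances:
  R'_stainless steel = ln(0.0243/0.0202)/(2πk) = 0.1848/(2π·15.7) = 0.001873 m·K/W
  R'_phenolic foam = ln(0.0498/0.0243)/(2πk) = 0.7175/(2π·0.0185) = 6.173 m·K/W
ΣR = 6.175 m·K/W
ΔT = Q'·ΣR = 2.62 × 6.175 = 16.18 K
Heat flows inward, so T_out = T_in + ΔT = 7.05 + 16.18 = 23.2 °C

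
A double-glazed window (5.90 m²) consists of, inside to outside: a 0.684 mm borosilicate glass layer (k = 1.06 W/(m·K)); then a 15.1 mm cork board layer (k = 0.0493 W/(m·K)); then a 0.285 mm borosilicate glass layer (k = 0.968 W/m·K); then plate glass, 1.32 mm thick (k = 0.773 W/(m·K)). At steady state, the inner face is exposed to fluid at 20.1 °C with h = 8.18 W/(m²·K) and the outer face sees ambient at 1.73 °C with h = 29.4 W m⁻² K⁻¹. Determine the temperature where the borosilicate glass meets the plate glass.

T = 3.14 °C

Treat each layer as a resistance in series:
  R_conv,in = 1/(hA) = 1/(8.18·5.90) = 0.02072 K/W
  R_borosilicate glass = L/(kA) = 6.84×10^-4/(1.06·5.90) = 1.094×10^-4 K/W
  R_cork board = L/(kA) = 0.0151/(0.0493·5.90) = 0.05191 K/W
  R_borosilicate glass = L/(kA) = 2.85×10^-4/(0.968·5.90) = 4.990×10^-5 K/W
  R_plate glass = L/(kA) = 0.00132/(0.773·5.90) = 2.894×10^-4 K/W
  R_conv,out = 1/(hA) = 1/(29.4·5.90) = 0.005765 K/W
ΣR = 0.02072 + 1.094×10^-4 + 0.05191 + 4.990×10^-5 + 2.894×10^-4 + 0.005765 = 0.07884 K/W
Q = ΔT/ΣR = (20.1 °C − 1.73 °C)/0.07884 = 233.0 W
From the inner boundary to the borosilicate glass/plate glass interface, ΣR_partial = 0.07279 K/W.
T_interface = T_in − Q·ΣR_partial = 20.1 °C − (233.0)(0.07279) = 3.14 °C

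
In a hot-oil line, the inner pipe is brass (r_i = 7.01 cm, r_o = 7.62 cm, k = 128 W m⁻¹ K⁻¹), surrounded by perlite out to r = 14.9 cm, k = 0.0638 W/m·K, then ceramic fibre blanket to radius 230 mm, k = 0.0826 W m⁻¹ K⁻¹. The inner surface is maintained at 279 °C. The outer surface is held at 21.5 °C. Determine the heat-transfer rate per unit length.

Q' = 103 W/m

Resistance network (inner→outer):
  R'_brass = ln(0.0762/0.0701)/(2πk) = 0.08344/(2π·128) = 1.037×10^-4 m·K/W
  R'_perlite = ln(0.149/0.0762)/(2πk) = 0.6706/(2π·0.0638) = 1.673 m·K/W
  R'_ceramic fibre blanket = ln(0.230/0.149)/(2πk) = 0.4341/(2π·0.0826) = 0.8365 m·K/W
ΣR = 1.037×10^-4 + 1.673 + 0.8365 = 2.510 m·K/W
Q' = ΔT/ΣR = (279 °C − 21.5 °C)/2.510 = 103 W/m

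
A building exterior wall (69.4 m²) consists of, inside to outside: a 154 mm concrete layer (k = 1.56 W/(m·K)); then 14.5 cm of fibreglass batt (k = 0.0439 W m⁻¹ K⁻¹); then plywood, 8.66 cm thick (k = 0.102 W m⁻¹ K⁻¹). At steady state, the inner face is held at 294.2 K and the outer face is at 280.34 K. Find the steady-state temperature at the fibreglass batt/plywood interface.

T = 283.1 K

Resistance network (inner→outer):
  R_concrete = L/(kA) = 0.154/(1.56·69.4) = 0.001422 K/W
  R_fibreglass batt = L/(kA) = 0.145/(0.0439·69.4) = 0.04759 K/W
  R_plywood = L/(kA) = 0.0866/(0.102·69.4) = 0.01223 K/W
ΣR = 0.001422 + 0.04759 + 0.01223 = 0.06124 K/W
Q = ΔT/ΣR = (294.2 K − 280.34 K)/0.06124 = 226.3 W
From the inner boundary to the fibreglass batt/plywood interface, ΣR_partial = 0.04901 K/W.
T_interface = T_in − Q·ΣR_partial = 294.2 K − (226.3)(0.04901) = 283.1 K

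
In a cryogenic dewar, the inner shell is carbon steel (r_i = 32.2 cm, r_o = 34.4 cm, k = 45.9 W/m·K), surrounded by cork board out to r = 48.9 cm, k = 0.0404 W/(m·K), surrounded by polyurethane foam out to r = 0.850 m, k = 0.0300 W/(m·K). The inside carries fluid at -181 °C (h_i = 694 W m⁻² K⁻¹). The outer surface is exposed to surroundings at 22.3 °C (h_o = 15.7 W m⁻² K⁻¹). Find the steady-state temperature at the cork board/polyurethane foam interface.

T = -94.9 °C

Series thermal resistances, inner to outer:
  R_conv,in = 1/(4πr²h) = 1/(4π·0.322²·694) = 0.001106 K/W
  R_carbon steel = (1/0.322 − 1/0.344)/(4πk) = 0.1986/(4π·45.9) = 3.443×10^-4 K/W
  R_cork board = (1/0.344 − 1/0.489)/(4πk) = 0.8620/(4π·0.0404) = 1.698 K/W
  R_polyurethane foam = (1/0.489 − 1/0.850)/(4πk) = 0.8685/(4π·0.0300) = 2.304 K/W
  R_conv,out = 1/(4πr²h) = 1/(4π·0.850²·15.7) = 0.007015 K/W
ΣR = 0.001106 + 3.443×10^-4 + 1.698 + 2.304 + 0.007015 = 4.010 K/W
Q = ΔT/ΣR = (-181 °C − 22.3 °C)/4.010 = -50.70 W
From the inner boundary to the cork board/polyurethane foam interface, ΣR_partial = 1.699 K/W.
T_interface = T_in − Q·ΣR_partial = -181 °C − (-50.70)(1.699) = -94.9 °C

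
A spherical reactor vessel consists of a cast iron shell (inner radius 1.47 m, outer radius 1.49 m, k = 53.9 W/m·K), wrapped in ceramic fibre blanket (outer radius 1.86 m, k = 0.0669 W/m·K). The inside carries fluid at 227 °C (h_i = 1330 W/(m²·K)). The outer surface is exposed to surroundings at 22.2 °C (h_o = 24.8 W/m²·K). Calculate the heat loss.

Q = 1280 W

Resistance network (inner→outer):
  R_conv,in = 1/(4πr²h) = 1/(4π·1.47²·1330) = 2.769×10^-5 K/W
  R_cast iron = (1/1.47 − 1/1.49)/(4πk) = 0.009131/(4π·53.9) = 1.348×10^-5 K/W
  R_ceramic fibre blanket = (1/1.49 − 1/1.86)/(4πk) = 0.1335/(4π·0.0669) = 0.1588 K/W
  R_conv,out = 1/(4πr²h) = 1/(4π·1.86²·24.8) = 9.275×10^-4 K/W
ΣR = 2.769×10^-5 + 1.348×10^-5 + 0.1588 + 9.275×10^-4 = 0.1598 K/W
Q = ΔT/ΣR = (227 °C − 22.2 °C)/0.1598 = 1280 W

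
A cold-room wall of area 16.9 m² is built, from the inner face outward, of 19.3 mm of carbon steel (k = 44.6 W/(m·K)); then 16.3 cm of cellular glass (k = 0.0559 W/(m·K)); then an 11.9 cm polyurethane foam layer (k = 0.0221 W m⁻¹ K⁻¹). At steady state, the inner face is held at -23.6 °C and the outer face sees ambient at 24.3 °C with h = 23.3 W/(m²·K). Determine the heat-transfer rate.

Resistance network (inner→outer):
  R_carbon steel = L/(kA) = 0.0193/(44.6·16.9) = 2.561×10^-5 K/W
  R_cellular glass = L/(kA) = 0.163/(0.0559·16.9) = 0.1725 K/W
  R_polyurethane foam = L/(kA) = 0.119/(0.0221·16.9) = 0.3186 K/W
  R_conv,out = 1/(hA) = 1/(23.3·16.9) = 0.002540 K/W
ΣR = 2.561×10^-5 + 0.1725 + 0.3186 + 0.002540 = 0.4937 K/W
Q = ΔT/ΣR = (-23.6 °C − 24.3 °C)/0.4937 = -97.0 W
(Negative Q ⇒ heat flows inward; heat gain = 97.0 W.)

Q = 97.0 W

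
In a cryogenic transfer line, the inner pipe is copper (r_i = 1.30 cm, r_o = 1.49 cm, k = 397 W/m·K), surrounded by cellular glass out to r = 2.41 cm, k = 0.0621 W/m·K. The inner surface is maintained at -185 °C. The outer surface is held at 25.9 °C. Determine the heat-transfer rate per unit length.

Resistance network (inner→outer):
  R'_copper = ln(0.0149/0.0130)/(2πk) = 0.1364/(2π·397) = 5.469×10^-5 m·K/W
  R'_cellular glass = ln(0.0241/0.0149)/(2πk) = 0.4809/(2π·0.0621) = 1.232 m·K/W
ΣR = 5.469×10^-5 + 1.232 = 1.232 m·K/W
Q' = ΔT/ΣR = (-185 °C − 25.9 °C)/1.232 = -171 W/m
(Negative Q' ⇒ heat flows inward; heat gain = 171 W/m.)

Q' = 171 W/m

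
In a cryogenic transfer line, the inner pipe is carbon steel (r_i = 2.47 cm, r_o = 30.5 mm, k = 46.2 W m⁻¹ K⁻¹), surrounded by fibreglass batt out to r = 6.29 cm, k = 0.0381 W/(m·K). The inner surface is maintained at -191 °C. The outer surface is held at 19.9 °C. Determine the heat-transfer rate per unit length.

Resistance network (inner→outer):
  R'_carbon steel = ln(0.0305/0.0247)/(2πk) = 0.2109/(2π·46.2) = 7.266×10^-4 m·K/W
  R'_fibreglass batt = ln(0.0629/0.0305)/(2πk) = 0.7238/(2π·0.0381) = 3.024 m·K/W
ΣR = 7.266×10^-4 + 3.024 = 3.025 m·K/W
Q' = ΔT/ΣR = (-191 °C − 19.9 °C)/3.025 = -69.7 W/m
(Negative Q' ⇒ heat flows inward; heat gain = 69.7 W/m.)

Q' = 69.7 W/m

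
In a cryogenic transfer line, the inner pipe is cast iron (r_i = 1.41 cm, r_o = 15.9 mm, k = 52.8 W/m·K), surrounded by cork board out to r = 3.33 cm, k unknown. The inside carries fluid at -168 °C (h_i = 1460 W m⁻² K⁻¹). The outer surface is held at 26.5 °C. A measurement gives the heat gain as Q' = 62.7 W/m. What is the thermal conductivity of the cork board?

ΣR = ΔT/Q' = |-168 − 26.5|/62.7 = 3.102 m·K/W
Known resistances:
  R'_conv,in = 1/(2πr h) = 1/(2π·0.0141·1460) = 0.007731 m·K/W
  R'_cast iron = ln(0.0159/0.0141)/(2πk) = 0.1201/(2π·52.8) = 3.622×10^-4 m·K/W
R_cork board = ΣR − ΣR_known = 3.102 − 0.008093 = 3.094 m·K/W
ln(r₂/r₁)/(2πk) = 3.094 ⇒ k = 0.7392/(2π·3.094) = 0.0380 W/m·K

k = 0.0380 W/m·K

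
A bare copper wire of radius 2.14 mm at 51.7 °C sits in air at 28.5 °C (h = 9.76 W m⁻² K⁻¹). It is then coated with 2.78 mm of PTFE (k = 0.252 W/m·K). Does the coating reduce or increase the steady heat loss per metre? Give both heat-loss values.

increases: 3.04 → 6.04 W/m

Critical radius for a cylinder: r_cr = k/h = 0.0258 m = 2.58 cm.
Outer radius after coating: r₂ = 0.00214 + 0.00278 = 0.00492 m.
Since r₁ < r_cr and r₂ ≤ r_cr, the coating moves toward the maximum at r_cr — heat loss rises.
Bare: R = 1/(2πr₁h) = 7.620 m·K/W; Q = 23.2/7.620 = 3.04 W/m.
Coated: R = R_cond + R_conv = 3.840 m·K/W; Q = 23.2/3.840 = 6.04 W/m.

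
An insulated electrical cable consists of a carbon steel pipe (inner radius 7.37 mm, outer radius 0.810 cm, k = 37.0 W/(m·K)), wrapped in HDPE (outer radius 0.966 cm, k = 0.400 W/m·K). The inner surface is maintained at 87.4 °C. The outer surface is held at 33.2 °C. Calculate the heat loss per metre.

Q' = 769 W/m

Series thermal resistances, inner to outer:
  R'_carbon steel = ln(0.00810/0.00737)/(2πk) = 0.09445/(2π·37.0) = 4.063×10^-4 m·K/W
  R'_HDPE = ln(0.00966/0.00810)/(2πk) = 0.1761/(2π·0.400) = 0.07008 m·K/W
ΣR = 4.063×10^-4 + 0.07008 = 0.07049 m·K/W
Q' = ΔT/ΣR = (87.4 °C − 33.2 °C)/0.07049 = 769 W/m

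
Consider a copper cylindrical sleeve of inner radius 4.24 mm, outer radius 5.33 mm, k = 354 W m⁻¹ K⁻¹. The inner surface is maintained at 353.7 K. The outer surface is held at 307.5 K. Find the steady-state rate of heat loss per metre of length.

Q' = 2πk·ΔT/ln(r₂/r₁) = 2π × 354 × 46.2 / ln(0.00533/0.00424) = 4.49×10^5 W/m

Q' = 449 kW/m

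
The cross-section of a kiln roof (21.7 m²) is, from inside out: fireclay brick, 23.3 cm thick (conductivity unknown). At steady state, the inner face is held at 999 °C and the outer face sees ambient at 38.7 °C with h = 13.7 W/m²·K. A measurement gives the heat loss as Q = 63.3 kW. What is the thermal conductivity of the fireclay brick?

ΣR = ΔT/Q = |999 − 38.7|/63300 = 0.01517 K/W
Known resistances:
  R_conv,out = 1/(hA) = 1/(13.7·21.7) = 0.003364 K/W
R_fireclay brick = ΣR − ΣR_known = 0.01517 − 0.003364 = 0.01181 K/W
L/(kA) = 0.01181 ⇒ k = 0.233/(0.01181·21.7) = 0.909 W/m·K

k = 0.909 W/m·K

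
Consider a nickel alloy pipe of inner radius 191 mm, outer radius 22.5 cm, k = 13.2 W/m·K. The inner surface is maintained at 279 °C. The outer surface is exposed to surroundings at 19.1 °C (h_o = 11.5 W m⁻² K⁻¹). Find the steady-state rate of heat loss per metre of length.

Q' = 4.09 kW/m

Resistance network (inner→outer):
  R'_nickel alloy = ln(0.225/0.191)/(2πk) = 0.1638/(2π·13.2) = 0.001975 m·K/W
  R'_conv,out = 1/(2πr h) = 1/(2π·0.225·11.5) = 0.06151 m·K/W
ΣR = 0.001975 + 0.06151 = 0.06348 m·K/W
Q' = ΔT/ΣR = (279 °C − 19.1 °C)/0.06348 = 4090 W/m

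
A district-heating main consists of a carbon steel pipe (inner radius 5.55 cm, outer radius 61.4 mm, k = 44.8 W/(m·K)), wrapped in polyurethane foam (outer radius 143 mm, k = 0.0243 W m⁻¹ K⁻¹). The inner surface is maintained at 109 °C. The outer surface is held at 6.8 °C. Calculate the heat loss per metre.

Q' = 18.5 W/m

Series thermal resistances, inner to outer:
  R'_carbon steel = ln(0.0614/0.0555)/(2πk) = 0.1010/(2π·44.8) = 3.589×10^-4 m·K/W
  R'_polyurethane foam = ln(0.143/0.0614)/(2πk) = 0.8454/(2π·0.0243) = 5.537 m·K/W
ΣR = 3.589×10^-4 + 5.537 = 5.537 m·K/W
Q' = ΔT/ΣR = (109 °C − 6.8 °C)/5.537 = 18.5 W/m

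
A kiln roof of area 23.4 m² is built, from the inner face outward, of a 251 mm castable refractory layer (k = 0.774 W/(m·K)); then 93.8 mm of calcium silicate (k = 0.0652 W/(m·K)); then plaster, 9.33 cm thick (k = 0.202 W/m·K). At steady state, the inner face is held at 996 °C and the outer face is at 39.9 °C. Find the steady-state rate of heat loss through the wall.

Q = 10100 W

Resistance network (inner→outer):
  R_castable refractory = L/(kA) = 0.251/(0.774·23.4) = 0.01386 K/W
  R_calcium silicate = L/(kA) = 0.0938/(0.0652·23.4) = 0.06148 K/W
  R_plaster = L/(kA) = 0.0933/(0.202·23.4) = 0.01974 K/W
ΣR = 0.01386 + 0.06148 + 0.01974 = 0.09508 K/W
Q = ΔT/ΣR = (996 °C − 39.9 °C)/0.09508 = 10100 W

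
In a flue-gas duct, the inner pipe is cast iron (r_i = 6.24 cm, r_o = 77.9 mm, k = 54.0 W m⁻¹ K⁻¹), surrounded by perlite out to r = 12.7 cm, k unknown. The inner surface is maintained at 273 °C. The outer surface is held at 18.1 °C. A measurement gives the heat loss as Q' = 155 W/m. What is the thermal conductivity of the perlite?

k = 0.0473 W/m·K

ΣR = ΔT/Q' = |273 − 18.1|/155 = 1.645 m·K/W
Known resistances:
  R'_cast iron = ln(0.0779/0.0624)/(2πk) = 0.2219/(2π·54.0) = 6.539×10^-4 m·K/W
R_perlite = ΣR − ΣR_known = 1.645 − 6.539×10^-4 = 1.644 m·K/W
ln(r₂/r₁)/(2πk) = 1.644 ⇒ k = 0.4888/(2π·1.644) = 0.0473 W/m·K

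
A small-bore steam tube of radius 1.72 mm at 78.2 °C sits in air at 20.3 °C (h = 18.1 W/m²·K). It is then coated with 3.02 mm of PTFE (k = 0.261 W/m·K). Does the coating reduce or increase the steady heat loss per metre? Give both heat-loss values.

Critical radius for a cylinder: r_cr = k/h = 0.0144 m = 1.44 cm.
Outer radius after coating: r₂ = 0.00172 + 0.00302 = 0.00474 m.
Since r₁ < r_cr and r₂ ≤ r_cr, the coating moves toward the maximum at r_cr — heat loss rises.
Bare: R = 1/(2πr₁h) = 5.112 m·K/W; Q = 57.9/5.112 = 11.3 W/m.
Coated: R = R_cond + R_conv = 2.473 m·K/W; Q = 57.9/2.473 = 23.4 W/m.

increases: 11.3 → 23.4 W/m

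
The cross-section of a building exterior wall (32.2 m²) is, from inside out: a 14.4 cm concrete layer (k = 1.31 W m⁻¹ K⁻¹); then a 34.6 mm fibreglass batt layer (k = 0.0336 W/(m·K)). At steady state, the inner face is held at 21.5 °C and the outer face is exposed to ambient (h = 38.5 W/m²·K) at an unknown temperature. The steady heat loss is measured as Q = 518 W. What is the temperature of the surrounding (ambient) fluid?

Sum the resistances:
  R_concrete = L/(kA) = 0.144/(1.31·32.2) = 0.003414 K/W
  R_fibreglass batt = L/(kA) = 0.0346/(0.0336·32.2) = 0.03198 K/W
  R_conv,out = 1/(hA) = 1/(38.5·32.2) = 8.066×10^-4 K/W
ΣR = 0.03620 K/W
ΔT = Q·ΣR = 518 × 0.03620 = 18.75 K
Heat flows outward, so T_out = T_in − ΔT = 21.5 − 18.75 = 2.75 °C

T_out = 2.75 °C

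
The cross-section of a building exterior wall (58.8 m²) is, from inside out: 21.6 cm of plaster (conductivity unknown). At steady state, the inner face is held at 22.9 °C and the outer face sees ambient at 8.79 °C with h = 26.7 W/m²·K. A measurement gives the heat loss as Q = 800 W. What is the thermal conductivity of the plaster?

k = 0.216 W/m·K

ΣR = ΔT/Q = |22.9 − 8.79|/800 = 0.01764 K/W
Known resistances:
  R_conv,out = 1/(hA) = 1/(26.7·58.8) = 6.370×10^-4 K/W
R_plaster = ΣR − ΣR_known = 0.01764 − 6.370×10^-4 = 0.01700 K/W
L/(kA) = 0.01700 ⇒ k = 0.216/(0.01700·58.8) = 0.216 W/m·K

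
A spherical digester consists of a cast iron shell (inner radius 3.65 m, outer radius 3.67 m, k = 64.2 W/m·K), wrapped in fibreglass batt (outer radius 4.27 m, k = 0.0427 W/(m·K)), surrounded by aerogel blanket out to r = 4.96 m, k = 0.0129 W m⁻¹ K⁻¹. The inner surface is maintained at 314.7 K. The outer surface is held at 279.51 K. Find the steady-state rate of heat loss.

Q = 129 W

Resistance network (inner→outer):
  R_cast iron = (1/3.65 − 1/3.67)/(4πk) = 0.001493/(4π·64.2) = 1.851×10^-6 K/W
  R_fibreglass batt = (1/3.67 − 1/4.27)/(4πk) = 0.03829/(4π·0.0427) = 0.07135 K/W
  R_aerogel blanket = (1/4.27 − 1/4.96)/(4πk) = 0.03258/(4π·0.0129) = 0.2010 K/W
ΣR = 1.851×10^-6 + 0.07135 + 0.2010 = 0.2724 K/W
Q = ΔT/ΣR = (314.7 K − 279.51 K)/0.2724 = 129 W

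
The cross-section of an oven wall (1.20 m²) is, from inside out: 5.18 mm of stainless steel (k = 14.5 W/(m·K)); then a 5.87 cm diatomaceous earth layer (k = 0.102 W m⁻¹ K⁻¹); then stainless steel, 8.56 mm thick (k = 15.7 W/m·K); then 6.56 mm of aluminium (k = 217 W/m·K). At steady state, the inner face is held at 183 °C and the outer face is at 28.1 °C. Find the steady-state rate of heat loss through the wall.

Resistance network (inner→outer):
  R_stainless steel = L/(kA) = 0.00518/(14.5·1.20) = 2.977×10^-4 K/W
  R_diatomaceous earth = L/(kA) = 0.0587/(0.102·1.20) = 0.4796 K/W
  R_stainless steel = L/(kA) = 0.00856/(15.7·1.20) = 4.544×10^-4 K/W
  R_aluminium = L/(kA) = 0.00656/(217·1.20) = 2.519×10^-5 K/W
ΣR = 2.977×10^-4 + 0.4796 + 4.544×10^-4 + 2.519×10^-5 = 0.4804 K/W
Q = ΔT/ΣR = (183 °C − 28.1 °C)/0.4804 = 322 W

Q = 322 W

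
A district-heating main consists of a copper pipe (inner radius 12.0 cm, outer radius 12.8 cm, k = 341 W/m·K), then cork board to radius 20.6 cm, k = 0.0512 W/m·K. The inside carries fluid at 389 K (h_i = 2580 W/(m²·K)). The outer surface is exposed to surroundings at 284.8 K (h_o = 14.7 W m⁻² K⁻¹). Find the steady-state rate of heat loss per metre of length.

Q' = 68.0 W/m

Treat each layer as a resistance in series:
  R'_conv,in = 1/(2πr h) = 1/(2π·0.120·2580) = 5.141×10^-4 m·K/W
  R'_copper = ln(0.128/0.120)/(2πk) = 0.06454/(2π·341) = 3.012×10^-5 m·K/W
  R'_cork board = ln(0.206/0.128)/(2πk) = 0.4758/(2π·0.0512) = 1.479 m·K/W
  R'_conv,out = 1/(2πr h) = 1/(2π·0.206·14.7) = 0.05256 m·K/W
ΣR = 5.141×10^-4 + 3.012×10^-5 + 1.479 + 0.05256 = 1.532 m·K/W
Q' = ΔT/ΣR = (389 K − 284.8 K)/1.532 = 68.0 W/m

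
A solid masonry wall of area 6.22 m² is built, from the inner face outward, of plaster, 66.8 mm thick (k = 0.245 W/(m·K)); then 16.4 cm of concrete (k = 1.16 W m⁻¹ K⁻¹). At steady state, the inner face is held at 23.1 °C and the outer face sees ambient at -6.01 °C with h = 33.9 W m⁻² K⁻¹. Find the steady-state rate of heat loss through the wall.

Q = 408 W

Resistance network (inner→outer):
  R_plaster = L/(kA) = 0.0668/(0.245·6.22) = 0.04383 K/W
  R_concrete = L/(kA) = 0.164/(1.16·6.22) = 0.02273 K/W
  R_conv,out = 1/(hA) = 1/(33.9·6.22) = 0.004743 K/W
ΣR = 0.04383 + 0.02273 + 0.004743 = 0.07130 K/W
Q = ΔT/ΣR = (23.1 °C − -6.01 °C)/0.07130 = 408 W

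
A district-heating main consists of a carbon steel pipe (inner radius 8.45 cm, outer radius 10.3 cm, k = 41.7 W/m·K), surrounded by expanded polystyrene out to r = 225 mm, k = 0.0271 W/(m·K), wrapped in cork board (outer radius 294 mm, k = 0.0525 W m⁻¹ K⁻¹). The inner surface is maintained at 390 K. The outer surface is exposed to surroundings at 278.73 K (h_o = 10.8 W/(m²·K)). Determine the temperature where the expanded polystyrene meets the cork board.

T = 296.3 K

Series thermal resistances, inner to outer:
  R'_carbon steel = ln(0.103/0.0845)/(2πk) = 0.1980/(2π·41.7) = 7.556×10^-4 m·K/W
  R'_expanded polystyrene = ln(0.225/0.103)/(2πk) = 0.7814/(2π·0.0271) = 4.589 m·K/W
  R'_cork board = ln(0.294/0.225)/(2πk) = 0.2675/(2π·0.0525) = 0.8109 m·K/W
  R'_conv,out = 1/(2πr h) = 1/(2π·0.294·10.8) = 0.05012 m·K/W
ΣR = 7.556×10^-4 + 4.589 + 0.8109 + 0.05012 = 5.451 m·K/W
Q' = ΔT/ΣR = (390 K − 278.73 K)/5.451 = 20.41 W/m
From the inner boundary to the expanded polystyrene/cork board interface, ΣR_partial = 4.590 m·K/W.
T_interface = T_in − Q'·ΣR_partial = 390 K − (20.41)(4.590) = 296.3 K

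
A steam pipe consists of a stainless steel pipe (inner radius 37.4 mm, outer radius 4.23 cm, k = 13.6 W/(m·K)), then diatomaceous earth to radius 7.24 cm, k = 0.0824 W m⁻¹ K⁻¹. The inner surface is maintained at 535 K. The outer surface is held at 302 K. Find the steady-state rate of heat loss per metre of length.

Q' = 224 W/m

Series thermal resistances, inner to outer:
  R'_stainless steel = ln(0.0423/0.0374)/(2πk) = 0.1231/(2π·13.6) = 0.001441 m·K/W
  R'_diatomaceous earth = ln(0.0724/0.0423)/(2πk) = 0.5374/(2π·0.0824) = 1.038 m·K/W
ΣR = 0.001441 + 1.038 = 1.039 m·K/W
Q' = ΔT/ΣR = (535 K − 302 K)/1.039 = 224 W/m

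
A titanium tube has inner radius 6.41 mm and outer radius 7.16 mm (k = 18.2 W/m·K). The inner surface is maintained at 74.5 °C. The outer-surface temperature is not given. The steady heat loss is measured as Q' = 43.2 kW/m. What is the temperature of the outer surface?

T_out = 32.7 °C

Series resistances:
  R'_titanium = ln(0.00716/0.00641)/(2πk) = 0.1107/(2π·18.2) = 9.676×10^-4 m·K/W
ΣR = 9.676×10^-4 m·K/W
ΔT = Q'·ΣR = 43200 × 9.676×10^-4 = 41.80 K
Heat flows outward, so T_out = T_in − ΔT = 74.5 − 41.80 = 32.7 °C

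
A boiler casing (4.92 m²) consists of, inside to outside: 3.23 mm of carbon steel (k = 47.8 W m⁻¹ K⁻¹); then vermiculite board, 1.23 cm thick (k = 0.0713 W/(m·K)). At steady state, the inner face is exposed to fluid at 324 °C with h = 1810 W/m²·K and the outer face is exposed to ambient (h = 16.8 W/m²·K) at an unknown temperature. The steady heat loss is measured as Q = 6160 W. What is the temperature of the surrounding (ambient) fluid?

Sum the resistances:
  R_conv,in = 1/(hA) = 1/(1810·4.92) = 1.123×10^-4 K/W
  R_carbon steel = L/(kA) = 0.00323/(47.8·4.92) = 1.373×10^-5 K/W
  R_vermiculite board = L/(kA) = 0.0123/(0.0713·4.92) = 0.03506 K/W
  R_conv,out = 1/(hA) = 1/(16.8·4.92) = 0.01210 K/W
ΣR = 0.04729 K/W
ΔT = Q·ΣR = 6160 × 0.04729 = 291.3 K
Heat flows outward, so T_out = T_in − ΔT = 324 − 291.3 = 32.7 °C

T_out = 32.7 °C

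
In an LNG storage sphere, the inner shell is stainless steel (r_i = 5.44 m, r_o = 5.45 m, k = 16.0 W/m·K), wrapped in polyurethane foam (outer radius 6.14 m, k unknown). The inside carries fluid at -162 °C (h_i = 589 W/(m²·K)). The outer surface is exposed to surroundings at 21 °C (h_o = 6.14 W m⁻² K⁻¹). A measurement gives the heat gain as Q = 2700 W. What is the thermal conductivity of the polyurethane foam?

k = 0.0243 W/m·K

ΣR = ΔT/Q = |-162 − 21|/2700 = 0.06778 K/W
Known resistances:
  R_conv,in = 1/(4πr²h) = 1/(4π·5.44²·589) = 4.565×10^-6 K/W
  R_stainless steel = (1/5.44 − 1/5.45)/(4πk) = 3.373×10^-4/(4π·16.0) = 1.678×10^-6 K/W
  R_conv,out = 1/(4πr²h) = 1/(4π·6.14²·6.14) = 3.438×10^-4 K/W
R_polyurethane foam = ΣR − ΣR_known = 0.06778 − 3.500×10^-4 = 0.06743 K/W
(1/r₁−1/r₂)/(4πk) = 0.06743 ⇒ k = 0.02062/(4π·0.06743) = 0.0243 W/m·K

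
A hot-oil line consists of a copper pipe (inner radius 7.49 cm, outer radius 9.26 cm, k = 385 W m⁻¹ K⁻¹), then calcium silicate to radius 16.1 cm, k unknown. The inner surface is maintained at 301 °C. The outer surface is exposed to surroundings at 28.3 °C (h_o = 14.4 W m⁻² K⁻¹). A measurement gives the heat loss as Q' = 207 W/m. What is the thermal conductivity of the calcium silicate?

k = 0.0705 W/m·K

ΣR = ΔT/Q' = |301 − 28.3|/207 = 1.317 m·K/W
Known resistances:
  R'_copper = ln(0.0926/0.0749)/(2πk) = 0.2121/(2π·385) = 8.769×10^-5 m·K/W
  R'_conv,out = 1/(2πr h) = 1/(2π·0.161·14.4) = 0.06865 m·K/W
R_calcium silicate = ΣR − ΣR_known = 1.317 − 0.06874 = 1.248 m·K/W
ln(r₂/r₁)/(2πk) = 1.248 ⇒ k = 0.5531/(2π·1.248) = 0.0705 W/m·K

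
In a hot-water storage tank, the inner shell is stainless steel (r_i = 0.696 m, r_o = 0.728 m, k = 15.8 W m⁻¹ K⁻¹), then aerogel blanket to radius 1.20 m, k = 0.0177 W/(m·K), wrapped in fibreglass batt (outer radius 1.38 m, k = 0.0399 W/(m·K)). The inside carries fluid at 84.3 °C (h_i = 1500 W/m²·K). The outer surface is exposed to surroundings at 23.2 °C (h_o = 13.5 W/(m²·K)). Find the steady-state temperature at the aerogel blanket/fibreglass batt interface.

Resistance network (inner→outer):
  R_conv,in = 1/(4πr²h) = 1/(4π·0.696²·1500) = 1.095×10^-4 K/W
  R_stainless steel = (1/0.696 − 1/0.728)/(4πk) = 0.06316/(4π·15.8) = 3.181×10^-4 K/W
  R_aerogel blanket = (1/0.728 − 1/1.20)/(4πk) = 0.5403/(4π·0.0177) = 2.429 K/W
  R_fibreglass batt = (1/1.20 − 1/1.38)/(4πk) = 0.1087/(4π·0.0399) = 0.2168 K/W
  R_conv,out = 1/(4πr²h) = 1/(4π·1.38²·13.5) = 0.003095 K/W
ΣR = 1.095×10^-4 + 3.181×10^-4 + 2.429 + 0.2168 + 0.003095 = 2.649 K/W
Q = ΔT/ΣR = (84.3 °C − 23.2 °C)/2.649 = 23.07 W
From the inner boundary to the aerogel blanket/fibreglass batt interface, ΣR_partial = 2.429 K/W.
T_interface = T_in − Q·ΣR_partial = 84.3 °C − (23.07)(2.429) = 28.3 °C

T = 28.3 °C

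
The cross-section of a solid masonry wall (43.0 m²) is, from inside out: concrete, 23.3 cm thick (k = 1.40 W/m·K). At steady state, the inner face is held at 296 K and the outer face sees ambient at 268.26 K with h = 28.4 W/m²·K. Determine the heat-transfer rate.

Q = 5920 W

Treat each layer as a resistance in series:
  R_concrete = L/(kA) = 0.233/(1.40·43.0) = 0.003870 K/W
  R_conv,out = 1/(hA) = 1/(28.4·43.0) = 8.189×10^-4 K/W
ΣR = 0.003870 + 8.189×10^-4 = 0.004689 K/W
Q = ΔT/ΣR = (296 K − 268.26 K)/0.004689 = 5920 W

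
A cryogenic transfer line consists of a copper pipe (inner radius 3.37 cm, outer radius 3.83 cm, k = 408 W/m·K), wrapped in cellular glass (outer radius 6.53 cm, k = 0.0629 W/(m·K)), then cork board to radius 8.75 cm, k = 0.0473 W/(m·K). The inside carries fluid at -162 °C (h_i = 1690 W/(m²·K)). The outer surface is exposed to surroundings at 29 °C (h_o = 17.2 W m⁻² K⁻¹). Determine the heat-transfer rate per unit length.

Resistance network (inner→outer):
  R'_conv,in = 1/(2πr h) = 1/(2π·0.0337·1690) = 0.002794 m·K/W
  R'_copper = ln(0.0383/0.0337)/(2πk) = 0.1280/(2π·408) = 4.991×10^-5 m·K/W
  R'_cellular glass = ln(0.0653/0.0383)/(2πk) = 0.5335/(2π·0.0629) = 1.350 m·K/W
  R'_cork board = ln(0.0875/0.0653)/(2πk) = 0.2926/(2π·0.0473) = 0.9847 m·K/W
  R'_conv,out = 1/(2πr h) = 1/(2π·0.0875·17.2) = 0.1058 m·K/W
ΣR = 0.002794 + 4.991×10^-5 + 1.350 + 0.9847 + 0.1058 = 2.443 m·K/W
Q' = ΔT/ΣR = (-162 °C − 29 °C)/2.443 = -78.2 W/m
(Negative Q' ⇒ heat flows inward; heat gain = 78.2 W/m.)

Q' = 78.2 W/m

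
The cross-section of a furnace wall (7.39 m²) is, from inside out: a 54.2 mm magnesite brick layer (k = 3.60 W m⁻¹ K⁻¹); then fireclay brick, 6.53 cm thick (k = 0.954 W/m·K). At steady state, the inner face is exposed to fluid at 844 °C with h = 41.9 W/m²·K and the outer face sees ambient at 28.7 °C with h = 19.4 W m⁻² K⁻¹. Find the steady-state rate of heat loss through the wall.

Q = 37900 W

Series thermal resistances, inner to outer:
  R_conv,in = 1/(hA) = 1/(41.9·7.39) = 0.003230 K/W
  R_magnesite brick = L/(kA) = 0.0542/(3.60·7.39) = 0.002037 K/W
  R_fireclay brick = L/(kA) = 0.0653/(0.954·7.39) = 0.009262 K/W
  R_conv,out = 1/(hA) = 1/(19.4·7.39) = 0.006975 K/W
ΣR = 0.003230 + 0.002037 + 0.009262 + 0.006975 = 0.02150 K/W
Q = ΔT/ΣR = (844 °C − 28.7 °C)/0.02150 = 37900 W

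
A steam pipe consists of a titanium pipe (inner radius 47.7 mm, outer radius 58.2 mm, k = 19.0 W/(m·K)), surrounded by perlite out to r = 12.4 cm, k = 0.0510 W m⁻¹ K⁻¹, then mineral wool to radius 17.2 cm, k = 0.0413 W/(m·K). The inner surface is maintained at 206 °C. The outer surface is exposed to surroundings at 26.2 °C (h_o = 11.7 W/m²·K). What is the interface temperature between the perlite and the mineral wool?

T = 91.3 °C

Resistance network (inner→outer):
  R'_titanium = ln(0.0582/0.0477)/(2πk) = 0.1990/(2π·19.0) = 0.001667 m·K/W
  R'_perlite = ln(0.124/0.0582)/(2πk) = 0.7564/(2π·0.0510) = 2.360 m·K/W
  R'_mineral wool = ln(0.172/0.124)/(2πk) = 0.3272/(2π·0.0413) = 1.261 m·K/W
  R'_conv,out = 1/(2πr h) = 1/(2π·0.172·11.7) = 0.07909 m·K/W
ΣR = 0.001667 + 2.360 + 1.261 + 0.07909 = 3.702 m·K/W
Q' = ΔT/ΣR = (206 °C − 26.2 °C)/3.702 = 48.57 W/m
From the inner boundary to the perlite/mineral wool interface, ΣR_partial = 2.362 m·K/W.
T_interface = T_in − Q'·ΣR_partial = 206 °C − (48.57)(2.362) = 91.3 °C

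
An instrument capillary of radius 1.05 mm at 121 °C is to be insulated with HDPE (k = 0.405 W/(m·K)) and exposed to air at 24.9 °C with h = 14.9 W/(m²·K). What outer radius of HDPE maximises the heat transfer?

For a cylinder, r_cr = k_ins/h = 0.405/14.9 = 0.0272 m = 2.72 cm

r_cr = 2.72 cm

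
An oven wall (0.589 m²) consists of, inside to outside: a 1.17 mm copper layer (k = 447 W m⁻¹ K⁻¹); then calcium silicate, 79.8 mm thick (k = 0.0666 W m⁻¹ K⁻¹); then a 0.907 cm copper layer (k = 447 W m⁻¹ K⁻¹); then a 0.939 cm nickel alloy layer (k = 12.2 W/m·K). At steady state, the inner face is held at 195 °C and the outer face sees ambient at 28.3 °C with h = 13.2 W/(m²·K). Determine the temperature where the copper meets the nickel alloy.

T = 38.3 °C

Series thermal resistances, inner to outer:
  R_copper = L/(kA) = 0.00117/(447·0.589) = 4.444×10^-6 K/W
  R_calcium silicate = L/(kA) = 0.0798/(0.0666·0.589) = 2.034 K/W
  R_copper = L/(kA) = 0.00907/(447·0.589) = 3.445×10^-5 K/W
  R_nickel alloy = L/(kA) = 0.00939/(12.2·0.589) = 0.001307 K/W
  R_conv,out = 1/(hA) = 1/(13.2·0.589) = 0.1286 K/W
ΣR = 4.444×10^-6 + 2.034 + 3.445×10^-5 + 0.001307 + 0.1286 = 2.164 K/W
Q = ΔT/ΣR = (195 °C − 28.3 °C)/2.164 = 77.03 W
From the inner boundary to the copper/nickel alloy interface, ΣR_partial = 2.034 K/W.
T_interface = T_in − Q·ΣR_partial = 195 °C − (77.03)(2.034) = 38.3 °C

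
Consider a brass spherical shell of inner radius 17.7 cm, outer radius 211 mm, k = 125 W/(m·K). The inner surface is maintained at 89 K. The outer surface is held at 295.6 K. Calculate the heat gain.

Q = 4πk·ΔT/(1/r₁ − 1/r₂) = 4π × 125 × 206.6 / (1/0.177 − 1/0.211) = 3.56×10^5 W

Q = 3.56×10^5 W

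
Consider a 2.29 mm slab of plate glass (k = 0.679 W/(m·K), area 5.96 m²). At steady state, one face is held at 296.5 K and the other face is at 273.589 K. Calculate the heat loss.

Q = kA·ΔT/L = 0.679 × 5.96 × |296.5 K − 273.589 K| / 0.00229 = 40500 W

Q = 40.5 kW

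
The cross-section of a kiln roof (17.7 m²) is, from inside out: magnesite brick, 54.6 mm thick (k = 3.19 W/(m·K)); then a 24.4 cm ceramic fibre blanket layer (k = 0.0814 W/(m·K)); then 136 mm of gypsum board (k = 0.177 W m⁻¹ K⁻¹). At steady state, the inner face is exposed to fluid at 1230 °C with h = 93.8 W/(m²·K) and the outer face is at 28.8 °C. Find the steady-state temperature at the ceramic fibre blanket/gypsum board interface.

Series thermal resistances, inner to outer:
  R_conv,in = 1/(hA) = 1/(93.8·17.7) = 6.023×10^-4 K/W
  R_magnesite brick = L/(kA) = 0.0546/(3.19·17.7) = 9.670×10^-4 K/W
  R_ceramic fibre blanket = L/(kA) = 0.244/(0.0814·17.7) = 0.1694 K/W
  R_gypsum board = L/(kA) = 0.136/(0.177·17.7) = 0.04341 K/W
ΣR = 6.023×10^-4 + 9.670×10^-4 + 0.1694 + 0.04341 = 0.2144 K/W
Q = ΔT/ΣR = (1230 °C − 28.8 °C)/0.2144 = 5603 W
From the inner boundary to the ceramic fibre blanket/gypsum board interface, ΣR_partial = 0.1710 K/W.
T_interface = T_in − Q·ΣR_partial = 1230 °C − (5603)(0.1710) = 272 °C

T = 272 °C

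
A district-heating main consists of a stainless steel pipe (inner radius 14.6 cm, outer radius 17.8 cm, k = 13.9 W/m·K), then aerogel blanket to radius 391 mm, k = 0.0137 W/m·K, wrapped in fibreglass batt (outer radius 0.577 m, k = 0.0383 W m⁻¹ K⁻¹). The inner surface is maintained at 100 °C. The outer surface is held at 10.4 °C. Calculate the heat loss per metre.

Q' = 8.33 W/m

Resistance network (inner→outer):
  R'_stainless steel = ln(0.178/0.146)/(2πk) = 0.1982/(2π·13.9) = 0.002269 m·K/W
  R'_aerogel blanket = ln(0.391/0.178)/(2πk) = 0.7869/(2π·0.0137) = 9.142 m·K/W
  R'_fibreglass batt = ln(0.577/0.391)/(2πk) = 0.3891/(2π·0.0383) = 1.617 m·K/W
ΣR = 0.002269 + 9.142 + 1.617 = 10.76 m·K/W
Q' = ΔT/ΣR = (100 °C − 10.4 °C)/10.76 = 8.33 W/m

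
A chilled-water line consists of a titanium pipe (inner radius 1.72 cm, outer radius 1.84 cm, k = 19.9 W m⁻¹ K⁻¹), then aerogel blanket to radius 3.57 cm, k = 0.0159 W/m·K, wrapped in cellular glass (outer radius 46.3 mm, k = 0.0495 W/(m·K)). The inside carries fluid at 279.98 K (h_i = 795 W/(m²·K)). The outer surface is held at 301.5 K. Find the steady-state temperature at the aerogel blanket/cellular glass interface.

T = 299.1 K

Resistance network (inner→outer):
  R'_conv,in = 1/(2πr h) = 1/(2π·0.0172·795) = 0.01164 m·K/W
  R'_titanium = ln(0.0184/0.0172)/(2πk) = 0.06744/(2π·19.9) = 5.394×10^-4 m·K/W
  R'_aerogel blanket = ln(0.0357/0.0184)/(2πk) = 0.6628/(2π·0.0159) = 6.634 m·K/W
  R'_cellular glass = ln(0.0463/0.0357)/(2πk) = 0.2600/(2π·0.0495) = 0.8359 m·K/W
ΣR = 0.01164 + 5.394×10^-4 + 6.634 + 0.8359 = 7.482 m·K/W
Q' = ΔT/ΣR = (279.98 K − 301.5 K)/7.482 = -2.876 W/m
From the inner boundary to the aerogel blanket/cellular glass interface, ΣR_partial = 6.646 m·K/W.
T_interface = T_in − Q'·ΣR_partial = 279.98 K − (-2.876)(6.646) = 299.1 K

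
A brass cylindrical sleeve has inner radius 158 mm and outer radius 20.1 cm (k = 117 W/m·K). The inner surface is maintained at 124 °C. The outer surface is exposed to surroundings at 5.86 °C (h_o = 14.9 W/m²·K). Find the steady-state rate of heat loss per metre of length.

Q' = 2.21 kW/m

Treat each layer as a resistance in series:
  R'_brass = ln(0.201/0.158)/(2πk) = 0.2407/(2π·117) = 3.274×10^-4 m·K/W
  R'_conv,out = 1/(2πr h) = 1/(2π·0.201·14.9) = 0.05314 m·K/W
ΣR = 3.274×10^-4 + 0.05314 = 0.05347 m·K/W
Q' = ΔT/ΣR = (124 °C − 5.86 °C)/0.05347 = 2210 W/m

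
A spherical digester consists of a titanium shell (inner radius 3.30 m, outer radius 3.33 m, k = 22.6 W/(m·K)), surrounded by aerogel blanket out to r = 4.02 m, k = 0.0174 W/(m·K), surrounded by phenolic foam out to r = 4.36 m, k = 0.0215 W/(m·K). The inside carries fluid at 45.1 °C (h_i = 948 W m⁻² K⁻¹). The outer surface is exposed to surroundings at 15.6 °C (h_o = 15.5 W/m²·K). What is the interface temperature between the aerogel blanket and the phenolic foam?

T = 22.5 °C

Resistance network (inner→outer):
  R_conv,in = 1/(4πr²h) = 1/(4π·3.30²·948) = 7.708×10^-6 K/W
  R_titanium = (1/3.30 − 1/3.33)/(4πk) = 0.002730/(4π·22.6) = 9.613×10^-6 K/W
  R_aerogel blanket = (1/3.33 − 1/4.02)/(4πk) = 0.05154/(4π·0.0174) = 0.2357 K/W
  R_phenolic foam = (1/4.02 − 1/4.36)/(4πk) = 0.01940/(4π·0.0215) = 0.07180 K/W
  R_conv,out = 1/(4πr²h) = 1/(4π·4.36²·15.5) = 2.701×10^-4 K/W
ΣR = 7.708×10^-6 + 9.613×10^-6 + 0.2357 + 0.07180 + 2.701×10^-4 = 0.3078 K/W
Q = ΔT/ΣR = (45.1 °C − 15.6 °C)/0.3078 = 95.84 W
From the inner boundary to the aerogel blanket/phenolic foam interface, ΣR_partial = 0.2357 K/W.
T_interface = T_in − Q·ΣR_partial = 45.1 °C − (95.84)(0.2357) = 22.5 °C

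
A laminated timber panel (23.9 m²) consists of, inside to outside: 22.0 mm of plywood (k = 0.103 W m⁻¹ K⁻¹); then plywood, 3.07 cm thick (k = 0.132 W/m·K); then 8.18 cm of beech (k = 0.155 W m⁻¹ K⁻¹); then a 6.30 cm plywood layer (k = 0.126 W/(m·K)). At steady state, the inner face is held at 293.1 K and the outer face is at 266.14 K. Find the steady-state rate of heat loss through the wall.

Resistance network (inner→outer):
  R_plywood = L/(kA) = 0.0220/(0.103·23.9) = 0.008937 K/W
  R_plywood = L/(kA) = 0.0307/(0.132·23.9) = 0.009731 K/W
  R_beech = L/(kA) = 0.0818/(0.155·23.9) = 0.02208 K/W
  R_plywood = L/(kA) = 0.0630/(0.126·23.9) = 0.02092 K/W
ΣR = 0.008937 + 0.009731 + 0.02208 + 0.02092 = 0.06167 K/W
Q = ΔT/ΣR = (293.1 K − 266.14 K)/0.06167 = 437 W

Q = 437 W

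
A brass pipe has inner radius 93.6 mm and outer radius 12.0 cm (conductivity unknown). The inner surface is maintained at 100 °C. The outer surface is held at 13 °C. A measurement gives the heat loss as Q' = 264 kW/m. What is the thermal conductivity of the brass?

ΣR = ΔT/Q' = |100 − 13|/2.64×10^5 = 3.295×10^-4 m·K/W
ln(r₂/r₁)/(2πk) = 3.295×10^-4 ⇒ k = 0.2485/(2π·3.295×10^-4) = 120 W/m·K

k = 120 W/m·K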